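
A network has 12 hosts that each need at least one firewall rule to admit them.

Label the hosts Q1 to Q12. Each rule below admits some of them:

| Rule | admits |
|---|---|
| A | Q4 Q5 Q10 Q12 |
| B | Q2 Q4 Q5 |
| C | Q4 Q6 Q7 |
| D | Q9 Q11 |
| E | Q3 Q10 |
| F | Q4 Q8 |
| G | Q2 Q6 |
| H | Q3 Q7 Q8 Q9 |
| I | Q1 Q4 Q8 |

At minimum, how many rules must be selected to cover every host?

Take {A, D, G, H, I}. Their union is {Q1, Q2, Q3, Q4, Q5, Q6, Q7, Q8, Q9, Q10, Q11, Q12}, which is all 12 hosts.
No 4 of the 9 rules cover everything (all 126 combinations miss at least one host), so 5 is optimal.

5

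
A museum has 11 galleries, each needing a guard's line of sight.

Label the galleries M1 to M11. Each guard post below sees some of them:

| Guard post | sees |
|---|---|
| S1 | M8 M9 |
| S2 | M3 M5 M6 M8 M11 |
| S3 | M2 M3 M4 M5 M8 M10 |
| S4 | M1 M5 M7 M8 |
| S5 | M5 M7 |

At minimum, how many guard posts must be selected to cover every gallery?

Take {S1, S2, S3, S4}. Their union is {M1, M2, M3, M4, M5, M6, M7, M8, M9, M10, M11}, which is all 11 galleries.
Only S3 contains M2, so S3 is forced; the remaining 5 galleries need at least 3 more guard posts (each remaining guard post adds at most 2) — so at least 4 guard posts are needed, and 4 is optimal.

4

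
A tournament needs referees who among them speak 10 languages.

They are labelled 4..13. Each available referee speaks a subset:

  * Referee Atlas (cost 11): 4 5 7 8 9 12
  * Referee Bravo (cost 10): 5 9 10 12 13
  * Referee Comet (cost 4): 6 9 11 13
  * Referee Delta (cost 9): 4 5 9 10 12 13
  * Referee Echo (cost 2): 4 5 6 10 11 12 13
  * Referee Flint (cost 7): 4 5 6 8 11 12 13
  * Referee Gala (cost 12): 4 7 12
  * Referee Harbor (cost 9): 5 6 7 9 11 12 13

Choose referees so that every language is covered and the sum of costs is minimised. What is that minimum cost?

Atlas, Echo together cover every language (Atlas ∪ Echo = {4, 5, 6, 7, 8, 9, 10, 11, 12, 13}); total cost 11 + 2 = 13.
No covering selection has total cost below 13.

13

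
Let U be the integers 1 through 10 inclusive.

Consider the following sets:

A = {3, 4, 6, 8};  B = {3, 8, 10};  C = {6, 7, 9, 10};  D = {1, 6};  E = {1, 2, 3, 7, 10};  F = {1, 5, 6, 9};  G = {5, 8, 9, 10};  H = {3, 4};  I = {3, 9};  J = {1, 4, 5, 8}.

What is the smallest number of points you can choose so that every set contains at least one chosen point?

3

Take T = {3, 5, 6}. Each listed set contains at least one of these, so T is a hitting set of size 3.
The sets D, G, H are pairwise disjoint, so any hitting set needs a separate point for each — at least 3. Hence 3 is optimal.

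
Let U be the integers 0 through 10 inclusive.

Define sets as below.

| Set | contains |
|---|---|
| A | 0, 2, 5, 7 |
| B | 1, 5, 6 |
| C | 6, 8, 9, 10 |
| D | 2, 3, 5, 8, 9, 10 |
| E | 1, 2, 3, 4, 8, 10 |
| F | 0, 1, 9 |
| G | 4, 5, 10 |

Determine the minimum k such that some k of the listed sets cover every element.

A and C and E together: A ∪ C ∪ E = {0, 1, 2, 3, 4, 5, 6, 7, 8, 9, 10} — every element is covered.
Only A contains 7, so A is forced; the remaining 7 elements need at least 2 more sets (each remaining set adds at most 5) — so at least 3 sets are needed, and 3 is optimal.

3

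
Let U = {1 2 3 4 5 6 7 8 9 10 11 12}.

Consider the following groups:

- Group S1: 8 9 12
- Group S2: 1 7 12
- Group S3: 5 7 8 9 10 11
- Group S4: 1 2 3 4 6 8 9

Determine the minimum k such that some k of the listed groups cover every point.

S1, S3, and S4 cover everything between them: the union {1, 2, 3, 4, 5, 6, 7, 8, 9, 10, 11, 12} is all of U.
Only S4 contains 2, so S4 is forced; the remaining 5 points need at least 2 more groups (each remaining group adds at most 4) — so at least 3 groups are needed, and 3 is optimal.

3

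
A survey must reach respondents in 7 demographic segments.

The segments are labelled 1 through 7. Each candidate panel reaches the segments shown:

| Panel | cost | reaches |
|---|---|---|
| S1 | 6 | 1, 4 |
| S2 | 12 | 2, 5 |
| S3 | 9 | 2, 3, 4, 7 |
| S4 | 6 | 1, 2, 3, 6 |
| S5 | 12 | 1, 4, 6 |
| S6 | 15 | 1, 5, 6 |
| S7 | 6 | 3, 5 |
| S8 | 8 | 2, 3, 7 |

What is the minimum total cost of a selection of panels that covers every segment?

21

S3, S4, S7 together cover every segment (S3 ∪ S4 ∪ S7 = {1, 2, 3, 4, 5, 6, 7}); total cost 9 + 6 + 6 = 21.
No covering selection has total cost below 21.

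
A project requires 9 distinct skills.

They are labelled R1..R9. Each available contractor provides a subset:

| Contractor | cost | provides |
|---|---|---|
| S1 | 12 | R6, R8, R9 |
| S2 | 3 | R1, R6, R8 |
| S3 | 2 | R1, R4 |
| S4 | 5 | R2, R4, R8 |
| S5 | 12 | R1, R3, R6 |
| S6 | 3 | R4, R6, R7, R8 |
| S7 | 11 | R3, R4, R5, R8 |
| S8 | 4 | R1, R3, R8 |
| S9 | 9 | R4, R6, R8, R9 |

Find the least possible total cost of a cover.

30

S3, S4, S6, S7, S9 together cover every skill (S3 ∪ S4 ∪ S6 ∪ S7 ∪ S9 = {R1, R2, R3, R4, R5, R6, R7, R8, R9}); total cost 2 + 5 + 3 + 11 + 9 = 30.
The greedy pick S6, S3, S8, S4, S9, S7 costs 34; no covering selection beats 30.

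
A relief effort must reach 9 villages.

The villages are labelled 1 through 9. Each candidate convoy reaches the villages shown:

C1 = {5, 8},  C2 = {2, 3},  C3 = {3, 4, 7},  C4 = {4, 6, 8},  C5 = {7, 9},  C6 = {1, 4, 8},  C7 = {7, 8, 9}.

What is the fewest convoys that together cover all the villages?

Take {C1, C2, C4, C6, C7}. Their union is {1, 2, 3, 4, 5, 6, 7, 8, 9}, which is all 9 villages.
No 4 of the 7 convoys cover everything (all 35 combinations miss at least one village), so 5 is optimal.

5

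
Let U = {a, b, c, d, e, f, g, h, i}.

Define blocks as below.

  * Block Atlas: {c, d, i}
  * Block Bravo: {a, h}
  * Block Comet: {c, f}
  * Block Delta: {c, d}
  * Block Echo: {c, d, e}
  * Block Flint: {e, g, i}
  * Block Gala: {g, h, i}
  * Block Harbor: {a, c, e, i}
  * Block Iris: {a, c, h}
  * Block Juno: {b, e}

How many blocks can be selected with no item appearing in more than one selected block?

3

Bravo, Comet, Juno are pairwise disjoint (Bravo={a,h}; Comet={c,f}; Juno={b,e}).
Every remaining block overlaps one of these, and no 4 of the listed blocks are pairwise disjoint, so 3 is the maximum.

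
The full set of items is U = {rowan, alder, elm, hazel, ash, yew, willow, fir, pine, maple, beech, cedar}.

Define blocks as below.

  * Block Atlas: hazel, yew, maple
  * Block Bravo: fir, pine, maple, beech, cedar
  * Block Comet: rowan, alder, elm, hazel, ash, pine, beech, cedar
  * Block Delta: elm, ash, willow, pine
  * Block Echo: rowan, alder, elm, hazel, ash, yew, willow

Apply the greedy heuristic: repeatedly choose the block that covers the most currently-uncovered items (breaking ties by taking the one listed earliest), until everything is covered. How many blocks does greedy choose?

4

Greedy: pick Comet (covers 8 new) → pick Atlas (covers 2 new) → pick Bravo (covers 1 new) → pick Delta (covers 1 new). Total picks: 4.
(The true minimum cover uses only 2 blocks, so greedy is not optimal here.)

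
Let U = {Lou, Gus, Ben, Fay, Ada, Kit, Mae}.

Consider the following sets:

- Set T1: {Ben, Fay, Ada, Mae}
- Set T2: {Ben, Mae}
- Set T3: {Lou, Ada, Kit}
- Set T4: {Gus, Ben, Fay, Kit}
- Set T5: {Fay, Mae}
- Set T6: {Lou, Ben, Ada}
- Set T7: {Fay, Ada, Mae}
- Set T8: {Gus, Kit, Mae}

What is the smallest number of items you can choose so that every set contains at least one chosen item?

Take H = {Ben, Kit, Mae}. Each listed set contains at least one of these, so H is a hitting set of size 3.
No choice of 2 items meets every set, so 3 is the minimum.

3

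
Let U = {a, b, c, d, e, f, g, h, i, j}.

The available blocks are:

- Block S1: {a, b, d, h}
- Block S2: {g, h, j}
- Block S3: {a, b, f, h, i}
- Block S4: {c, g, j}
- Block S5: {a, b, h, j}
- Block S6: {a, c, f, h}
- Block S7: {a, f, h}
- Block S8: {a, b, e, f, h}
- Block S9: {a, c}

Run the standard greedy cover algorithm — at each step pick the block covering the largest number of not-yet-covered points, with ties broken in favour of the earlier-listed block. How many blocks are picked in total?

4

Greedy: pick S3 (covers 5 new) → pick S4 (covers 3 new) → pick S1 (covers 1 new) → pick S8 (covers 1 new). Total picks: 4.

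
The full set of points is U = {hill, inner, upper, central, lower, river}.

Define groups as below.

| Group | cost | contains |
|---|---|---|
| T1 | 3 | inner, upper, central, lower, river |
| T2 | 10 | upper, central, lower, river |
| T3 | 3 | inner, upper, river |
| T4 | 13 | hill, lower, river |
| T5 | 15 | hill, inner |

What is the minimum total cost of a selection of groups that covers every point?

T1, T4 together cover every point (T1 ∪ T4 = {hill, inner, upper, central, lower, river}); total cost 3 + 13 = 16.
No covering selection has total cost below 16.

16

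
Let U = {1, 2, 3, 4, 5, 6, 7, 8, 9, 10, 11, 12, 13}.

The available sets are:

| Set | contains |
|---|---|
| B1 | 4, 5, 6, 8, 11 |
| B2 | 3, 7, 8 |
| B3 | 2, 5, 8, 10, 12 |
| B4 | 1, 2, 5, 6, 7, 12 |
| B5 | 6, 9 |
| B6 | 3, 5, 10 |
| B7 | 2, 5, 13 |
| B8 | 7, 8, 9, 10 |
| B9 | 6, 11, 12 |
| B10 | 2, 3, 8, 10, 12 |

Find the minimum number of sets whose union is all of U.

Take {B1, B4, B6, B7, B8}. Their union is {1, 2, 3, 4, 5, 6, 7, 8, 9, 10, 11, 12, 13}, which is all 13 elements.
No 4 of the 10 sets cover everything (all 210 combinations miss at least one element), so 5 is optimal.

5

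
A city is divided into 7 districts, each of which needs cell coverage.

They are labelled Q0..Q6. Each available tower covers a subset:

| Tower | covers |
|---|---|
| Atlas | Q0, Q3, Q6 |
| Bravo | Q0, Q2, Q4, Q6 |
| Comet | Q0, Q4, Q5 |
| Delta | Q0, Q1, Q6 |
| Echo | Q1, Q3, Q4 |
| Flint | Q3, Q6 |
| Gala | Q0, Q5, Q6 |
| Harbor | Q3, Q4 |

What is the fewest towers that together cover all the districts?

Bravo and Echo and Gala together: Bravo ∪ Echo ∪ Gala = {Q0, Q1, Q2, Q3, Q4, Q5, Q6} — every district is covered.
Only Bravo contains Q2, so Bravo is forced; the remaining 3 districts need at least 2 more towers (each remaining tower adds at most 2) — so at least 3 towers are needed, and 3 is optimal.

3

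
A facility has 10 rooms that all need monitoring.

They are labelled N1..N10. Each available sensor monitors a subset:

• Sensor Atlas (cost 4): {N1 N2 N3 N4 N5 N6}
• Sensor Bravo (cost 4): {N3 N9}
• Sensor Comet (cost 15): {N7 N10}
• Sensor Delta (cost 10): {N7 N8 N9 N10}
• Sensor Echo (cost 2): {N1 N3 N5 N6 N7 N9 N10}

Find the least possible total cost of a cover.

14

Atlas, Delta together cover every room (Atlas ∪ Delta = {N1, N2, N3, N4, N5, N6, N7, N8, N9, N10}); total cost 4 + 10 = 14.
The greedy pick Echo, Atlas, Delta costs 16; no covering selection beats 14.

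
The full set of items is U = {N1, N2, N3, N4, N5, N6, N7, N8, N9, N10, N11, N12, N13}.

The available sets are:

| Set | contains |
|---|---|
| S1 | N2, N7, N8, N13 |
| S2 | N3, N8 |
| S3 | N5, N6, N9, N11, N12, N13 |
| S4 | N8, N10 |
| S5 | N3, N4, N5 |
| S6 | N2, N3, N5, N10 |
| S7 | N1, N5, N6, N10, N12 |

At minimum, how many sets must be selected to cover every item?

Take {S1, S3, S5, S7}. Their union is {N1, N2, N3, N4, N5, N6, N7, N8, N9, N10, N11, N12, N13}, which is all 13 items.
Only S3 contains N9, so S3 is forced; the remaining 7 items need at least 3 more sets (each remaining set adds at most 3) — so at least 4 sets are needed, and 4 is optimal.

4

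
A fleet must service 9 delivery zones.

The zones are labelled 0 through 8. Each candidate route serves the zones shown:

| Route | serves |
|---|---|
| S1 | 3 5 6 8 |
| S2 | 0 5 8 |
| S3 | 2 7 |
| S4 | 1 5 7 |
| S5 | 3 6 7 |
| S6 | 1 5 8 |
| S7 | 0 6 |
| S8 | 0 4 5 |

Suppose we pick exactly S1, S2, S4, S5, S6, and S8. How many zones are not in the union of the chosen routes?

Union of S1, S2, S4, S5, S6, S8 = {0, 1, 3, 4, 5, 6, 7, 8}.
Not covered: 2 — 1 zone.

1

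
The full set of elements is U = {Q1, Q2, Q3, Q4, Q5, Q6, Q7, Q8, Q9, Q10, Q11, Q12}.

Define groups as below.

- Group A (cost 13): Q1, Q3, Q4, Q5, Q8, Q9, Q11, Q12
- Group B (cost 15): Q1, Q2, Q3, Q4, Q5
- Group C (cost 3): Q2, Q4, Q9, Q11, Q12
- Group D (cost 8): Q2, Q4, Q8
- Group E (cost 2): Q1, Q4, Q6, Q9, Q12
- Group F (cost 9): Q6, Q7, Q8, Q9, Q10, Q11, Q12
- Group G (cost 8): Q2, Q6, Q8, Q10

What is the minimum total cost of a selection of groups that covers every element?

24

B, F together cover every element (B ∪ F = {Q1, Q2, Q3, Q4, Q5, Q6, Q7, Q8, Q9, Q10, Q11, Q12}); total cost 15 + 9 = 24.
The greedy pick E, C, F, A costs 27; no covering selection beats 24.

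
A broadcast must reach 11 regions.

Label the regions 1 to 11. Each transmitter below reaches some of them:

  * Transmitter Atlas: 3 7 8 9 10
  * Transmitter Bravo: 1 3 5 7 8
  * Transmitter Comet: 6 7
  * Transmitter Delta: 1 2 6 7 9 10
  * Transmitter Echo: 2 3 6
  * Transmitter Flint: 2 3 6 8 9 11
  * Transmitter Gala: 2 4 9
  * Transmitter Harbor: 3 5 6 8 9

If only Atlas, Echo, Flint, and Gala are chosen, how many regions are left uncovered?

2

Union of Atlas, Echo, Flint, Gala = {2, 3, 4, 6, 7, 8, 9, 10, 11}.
Not covered: 1, 5 — 2 regions.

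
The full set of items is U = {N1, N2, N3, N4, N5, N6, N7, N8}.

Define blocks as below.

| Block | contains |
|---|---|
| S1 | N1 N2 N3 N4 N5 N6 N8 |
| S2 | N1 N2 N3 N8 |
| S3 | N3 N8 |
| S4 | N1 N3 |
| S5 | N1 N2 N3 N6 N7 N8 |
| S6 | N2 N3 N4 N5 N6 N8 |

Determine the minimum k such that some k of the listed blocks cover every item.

2

Take {S1, S5}. Their union is {N1, N2, N3, N4, N5, N6, N7, N8}, which is all 8 items.
No single block has all 8 items (the largest, S1, has 7), so 2 is optimal.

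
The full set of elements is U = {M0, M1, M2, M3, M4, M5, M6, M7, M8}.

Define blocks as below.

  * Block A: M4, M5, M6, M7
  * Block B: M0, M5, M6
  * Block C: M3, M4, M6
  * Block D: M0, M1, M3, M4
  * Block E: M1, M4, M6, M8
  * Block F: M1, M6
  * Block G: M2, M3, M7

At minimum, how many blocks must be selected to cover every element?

3

B, E, and G cover everything between them: the union {M0, M1, M2, M3, M4, M5, M6, M7, M8} is all of U.
Each block has at most 4 elements, and 2·4 = 8 < 9 — so at least 3 blocks are needed, and 3 is optimal.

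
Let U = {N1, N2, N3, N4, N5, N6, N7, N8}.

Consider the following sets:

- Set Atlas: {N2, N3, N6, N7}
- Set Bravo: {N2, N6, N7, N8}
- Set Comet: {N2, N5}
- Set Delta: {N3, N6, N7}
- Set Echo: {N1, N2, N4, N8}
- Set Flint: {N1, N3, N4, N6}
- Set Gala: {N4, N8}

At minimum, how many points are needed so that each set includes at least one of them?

3

The 3 points {N5, N6, N8} hit every set.
The sets Comet, Delta, Gala are pairwise disjoint, so any hitting set needs a separate point for each — at least 3. Hence 3 is optimal.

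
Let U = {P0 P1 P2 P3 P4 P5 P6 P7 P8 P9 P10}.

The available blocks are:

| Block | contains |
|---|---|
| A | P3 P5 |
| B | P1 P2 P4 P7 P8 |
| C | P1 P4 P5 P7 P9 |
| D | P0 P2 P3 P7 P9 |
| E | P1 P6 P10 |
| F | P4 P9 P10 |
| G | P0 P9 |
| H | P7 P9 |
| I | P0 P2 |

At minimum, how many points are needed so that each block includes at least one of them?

The 4 points {P0, P1, P3, P9} hit every block.
The blocks A, E, H, I are pairwise disjoint, so any hitting set needs a separate point for each — at least 4. Hence 4 is optimal.

4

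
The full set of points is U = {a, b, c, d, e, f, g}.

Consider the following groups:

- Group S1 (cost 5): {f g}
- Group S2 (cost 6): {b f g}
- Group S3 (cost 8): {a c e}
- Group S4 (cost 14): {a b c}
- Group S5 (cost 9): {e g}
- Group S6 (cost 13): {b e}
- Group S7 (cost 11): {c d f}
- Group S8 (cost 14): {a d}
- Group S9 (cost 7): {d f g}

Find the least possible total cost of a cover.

21

S2, S3, S9 together cover every point (S2 ∪ S3 ∪ S9 = {a, b, c, d, e, f, g}); total cost 6 + 8 + 7 = 21.
No covering selection has total cost below 21.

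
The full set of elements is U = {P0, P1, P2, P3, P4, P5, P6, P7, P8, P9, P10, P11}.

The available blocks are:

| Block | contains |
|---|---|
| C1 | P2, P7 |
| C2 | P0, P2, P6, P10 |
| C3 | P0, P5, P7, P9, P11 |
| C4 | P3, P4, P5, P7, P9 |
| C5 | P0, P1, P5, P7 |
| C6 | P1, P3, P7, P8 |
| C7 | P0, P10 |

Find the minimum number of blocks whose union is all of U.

4

Take {C2, C3, C4, C6}. Their union is {P0, P1, P2, P3, P4, P5, P6, P7, P8, P9, P10, P11}, which is all 12 elements.
Only C3 contains P11, so C3 is forced; the remaining 7 elements need at least 3 more blocks (each remaining block adds at most 3) — so at least 4 blocks are needed, and 4 is optimal.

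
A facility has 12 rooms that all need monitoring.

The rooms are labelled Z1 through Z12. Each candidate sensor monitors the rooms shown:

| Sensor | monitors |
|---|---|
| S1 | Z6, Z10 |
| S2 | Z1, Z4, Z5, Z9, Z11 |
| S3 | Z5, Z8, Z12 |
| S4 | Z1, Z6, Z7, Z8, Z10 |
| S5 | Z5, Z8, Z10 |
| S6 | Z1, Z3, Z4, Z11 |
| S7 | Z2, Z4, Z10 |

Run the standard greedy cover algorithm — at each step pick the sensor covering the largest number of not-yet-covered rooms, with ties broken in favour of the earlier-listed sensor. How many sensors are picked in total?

5

Greedy: pick S2 (covers 5 new) → pick S4 (covers 4 new) → pick S3 (covers 1 new) → pick S6 (covers 1 new) → pick S7 (covers 1 new). Total picks: 5.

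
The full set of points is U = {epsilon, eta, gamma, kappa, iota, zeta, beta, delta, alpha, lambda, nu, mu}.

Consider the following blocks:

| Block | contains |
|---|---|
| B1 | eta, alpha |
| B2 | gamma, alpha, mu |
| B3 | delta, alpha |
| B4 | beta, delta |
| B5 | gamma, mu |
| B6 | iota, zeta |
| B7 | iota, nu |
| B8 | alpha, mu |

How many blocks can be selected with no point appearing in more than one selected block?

B1, B4, B5, B6 are pairwise disjoint (B1={eta,alpha}; B4={beta,delta}; B5={gamma,mu}; B6={iota,zeta}).
Every remaining block overlaps one of these, and no 5 of the listed blocks are pairwise disjoint, so 4 is the maximum.

4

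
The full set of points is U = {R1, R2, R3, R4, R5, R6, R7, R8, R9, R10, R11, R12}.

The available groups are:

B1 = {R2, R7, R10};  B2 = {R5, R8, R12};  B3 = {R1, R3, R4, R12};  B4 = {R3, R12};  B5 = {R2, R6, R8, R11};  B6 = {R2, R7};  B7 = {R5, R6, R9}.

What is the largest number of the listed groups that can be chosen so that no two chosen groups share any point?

B1, B4, B7 are pairwise disjoint (B1={R2,R7,R10}; B4={R3,R12}; B7={R5,R6,R9}).
Every remaining group overlaps one of these, and no 4 of the listed groups are pairwise disjoint, so 3 is the maximum.

3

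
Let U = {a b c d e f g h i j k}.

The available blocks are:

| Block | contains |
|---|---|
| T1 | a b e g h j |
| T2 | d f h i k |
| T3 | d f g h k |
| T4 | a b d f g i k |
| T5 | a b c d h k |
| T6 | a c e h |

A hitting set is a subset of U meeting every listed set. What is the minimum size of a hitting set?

2

T = {h, i} meets every block (each contains at least one member of T), and |T| = 2.
No single item lies in every block, so at least 2 are needed and 2 is optimal.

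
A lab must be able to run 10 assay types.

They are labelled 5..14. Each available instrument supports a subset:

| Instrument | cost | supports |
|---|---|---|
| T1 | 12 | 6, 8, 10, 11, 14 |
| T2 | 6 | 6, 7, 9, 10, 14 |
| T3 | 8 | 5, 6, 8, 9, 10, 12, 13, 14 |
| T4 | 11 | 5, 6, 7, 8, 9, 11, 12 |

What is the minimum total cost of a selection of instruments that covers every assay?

19

T3, T4 together cover every assay (T3 ∪ T4 = {5, 6, 7, 8, 9, 10, 11, 12, 13, 14}); total cost 8 + 11 = 19.
No covering selection has total cost below 19.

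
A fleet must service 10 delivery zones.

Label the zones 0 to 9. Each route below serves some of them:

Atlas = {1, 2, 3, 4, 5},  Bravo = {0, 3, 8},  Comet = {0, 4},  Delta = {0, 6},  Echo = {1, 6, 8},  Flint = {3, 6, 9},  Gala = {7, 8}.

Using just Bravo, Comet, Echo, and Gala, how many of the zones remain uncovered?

Union of Bravo, Comet, Echo, Gala = {0, 1, 3, 4, 6, 7, 8}.
Not covered: 2, 5, 9 — 3 zones.

3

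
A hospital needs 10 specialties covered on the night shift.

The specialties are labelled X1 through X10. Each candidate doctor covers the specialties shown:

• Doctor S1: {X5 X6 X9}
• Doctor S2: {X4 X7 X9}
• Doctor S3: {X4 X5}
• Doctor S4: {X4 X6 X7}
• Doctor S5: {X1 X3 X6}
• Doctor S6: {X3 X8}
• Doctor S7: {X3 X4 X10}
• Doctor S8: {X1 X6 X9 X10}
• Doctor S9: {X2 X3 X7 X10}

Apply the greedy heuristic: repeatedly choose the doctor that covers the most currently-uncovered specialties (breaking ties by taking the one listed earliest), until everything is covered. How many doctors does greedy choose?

4

Greedy: pick S8 (covers 4 new) → pick S9 (covers 3 new) → pick S3 (covers 2 new) → pick S6 (covers 1 new). Total picks: 4.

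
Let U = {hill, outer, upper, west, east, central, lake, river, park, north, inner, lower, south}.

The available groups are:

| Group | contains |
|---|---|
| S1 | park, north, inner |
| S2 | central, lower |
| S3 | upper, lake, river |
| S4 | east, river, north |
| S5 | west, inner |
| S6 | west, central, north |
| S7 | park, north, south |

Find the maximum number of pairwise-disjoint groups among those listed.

S2, S3, S5, S7 are pairwise disjoint (S2={central,lower}; S3={upper,lake,river}; S5={west,inner}; S7={park,north,south}).
Every remaining group overlaps one of these, and no 5 of the listed groups are pairwise disjoint, so 4 is the maximum.

4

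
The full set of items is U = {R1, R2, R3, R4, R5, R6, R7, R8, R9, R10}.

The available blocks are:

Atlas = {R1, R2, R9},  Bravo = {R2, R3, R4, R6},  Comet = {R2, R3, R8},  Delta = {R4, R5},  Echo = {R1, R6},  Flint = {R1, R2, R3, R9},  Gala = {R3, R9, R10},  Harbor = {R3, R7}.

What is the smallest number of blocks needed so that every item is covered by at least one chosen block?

Comet and Delta and Echo and Gala and Harbor together: Comet ∪ Delta ∪ Echo ∪ Gala ∪ Harbor = {R1, R2, R3, R4, R5, R6, R7, R8, R9, R10} — every item is covered.
Only Comet contains R8, so Comet is forced; the remaining 7 items need at least 4 more blocks (each remaining block adds at most 2) — so at least 5 blocks are needed, and 5 is optimal.

5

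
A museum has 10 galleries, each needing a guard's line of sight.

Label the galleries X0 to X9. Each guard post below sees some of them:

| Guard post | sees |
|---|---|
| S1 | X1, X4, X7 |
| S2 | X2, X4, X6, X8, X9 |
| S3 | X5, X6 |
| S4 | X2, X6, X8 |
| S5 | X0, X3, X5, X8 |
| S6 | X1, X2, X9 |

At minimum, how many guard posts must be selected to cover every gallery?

S1 and S2 and S5 together: S1 ∪ S2 ∪ S5 = {X0, X1, X2, X3, X4, X5, X6, X7, X8, X9} — every gallery is covered.
Only S5 contains X0, so S5 is forced; the remaining 6 galleries need at least 2 more guard posts (each remaining guard post adds at most 4) — so at least 3 guard posts are needed, and 3 is optimal.

3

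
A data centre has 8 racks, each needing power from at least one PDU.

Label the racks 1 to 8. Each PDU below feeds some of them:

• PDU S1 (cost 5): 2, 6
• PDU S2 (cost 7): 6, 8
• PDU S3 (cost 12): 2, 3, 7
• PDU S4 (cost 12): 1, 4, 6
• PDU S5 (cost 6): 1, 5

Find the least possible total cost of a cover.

S2, S3, S4, S5 together cover every rack (S2 ∪ S3 ∪ S4 ∪ S5 = {1, 2, 3, 4, 5, 6, 7, 8}); total cost 7 + 12 + 12 + 6 = 37.
The greedy pick S1, S5, S3, S2, S4 costs 42; no covering selection beats 37.

37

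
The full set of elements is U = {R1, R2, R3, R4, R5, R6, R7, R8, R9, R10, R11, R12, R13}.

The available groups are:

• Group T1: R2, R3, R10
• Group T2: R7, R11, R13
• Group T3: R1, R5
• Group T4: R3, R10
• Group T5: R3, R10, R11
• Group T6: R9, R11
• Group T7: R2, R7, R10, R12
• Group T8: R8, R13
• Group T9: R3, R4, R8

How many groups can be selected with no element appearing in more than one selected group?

4

T3, T6, T7, T9 are pairwise disjoint (T3={R1,R5}; T6={R9,R11}; T7={R2,R7,R10,R12}; T9={R3,R4,R8}).
Every remaining group overlaps one of these, and no 5 of the listed groups are pairwise disjoint, so 4 is the maximum.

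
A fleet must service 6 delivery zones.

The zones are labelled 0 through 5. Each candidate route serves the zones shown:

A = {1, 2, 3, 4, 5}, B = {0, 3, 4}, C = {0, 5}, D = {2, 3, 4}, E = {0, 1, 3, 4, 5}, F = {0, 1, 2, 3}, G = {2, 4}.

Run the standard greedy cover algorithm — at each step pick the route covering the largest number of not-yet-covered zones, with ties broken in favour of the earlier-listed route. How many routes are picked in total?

Greedy: pick A (covers 5 new) → pick B (covers 1 new). Total picks: 2.

2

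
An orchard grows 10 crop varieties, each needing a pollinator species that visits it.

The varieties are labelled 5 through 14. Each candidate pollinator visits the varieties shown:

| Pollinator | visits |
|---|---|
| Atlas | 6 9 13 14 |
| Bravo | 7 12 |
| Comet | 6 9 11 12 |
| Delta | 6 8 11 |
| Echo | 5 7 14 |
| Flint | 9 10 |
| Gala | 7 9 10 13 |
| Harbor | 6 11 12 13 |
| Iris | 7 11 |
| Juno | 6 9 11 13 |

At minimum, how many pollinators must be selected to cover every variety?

4

Delta and Echo and Flint and Harbor together: Delta ∪ Echo ∪ Flint ∪ Harbor = {5, 6, 7, 8, 9, 10, 11, 12, 13, 14} — every variety is covered.
No 3 of the 10 pollinators cover everything (all 120 combinations miss at least one variety), so 4 is optimal.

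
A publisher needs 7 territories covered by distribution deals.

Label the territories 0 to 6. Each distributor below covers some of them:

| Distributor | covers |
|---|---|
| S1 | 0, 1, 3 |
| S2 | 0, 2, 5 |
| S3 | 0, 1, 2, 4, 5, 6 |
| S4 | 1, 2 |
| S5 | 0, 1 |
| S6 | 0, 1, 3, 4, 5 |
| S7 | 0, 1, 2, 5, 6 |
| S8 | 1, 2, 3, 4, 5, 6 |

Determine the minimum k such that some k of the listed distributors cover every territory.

2

S1 and S3 together: S1 ∪ S3 = {0, 1, 2, 3, 4, 5, 6} — every territory is covered.
No single distributor has all 7 territories (the largest, S3, has 6), so 2 is optimal.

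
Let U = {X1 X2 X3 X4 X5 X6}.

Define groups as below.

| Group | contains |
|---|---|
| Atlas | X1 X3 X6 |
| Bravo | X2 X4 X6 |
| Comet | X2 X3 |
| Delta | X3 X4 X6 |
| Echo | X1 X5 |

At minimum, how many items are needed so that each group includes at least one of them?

3

H = {X1, X2, X4} meets every group (each contains at least one member of H), and |H| = 3.
No choice of 2 items meets every group, so 3 is the minimum.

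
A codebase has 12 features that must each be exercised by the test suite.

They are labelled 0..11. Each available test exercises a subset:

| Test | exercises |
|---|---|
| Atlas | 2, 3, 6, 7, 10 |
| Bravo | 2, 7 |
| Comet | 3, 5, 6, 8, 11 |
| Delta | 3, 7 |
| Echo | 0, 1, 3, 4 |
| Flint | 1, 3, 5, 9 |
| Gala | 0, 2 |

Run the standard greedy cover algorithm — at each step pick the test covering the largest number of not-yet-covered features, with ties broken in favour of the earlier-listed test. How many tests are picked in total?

4

Greedy: pick Atlas (covers 5 new) → pick Comet (covers 3 new) → pick Echo (covers 3 new) → pick Flint (covers 1 new). Total picks: 4.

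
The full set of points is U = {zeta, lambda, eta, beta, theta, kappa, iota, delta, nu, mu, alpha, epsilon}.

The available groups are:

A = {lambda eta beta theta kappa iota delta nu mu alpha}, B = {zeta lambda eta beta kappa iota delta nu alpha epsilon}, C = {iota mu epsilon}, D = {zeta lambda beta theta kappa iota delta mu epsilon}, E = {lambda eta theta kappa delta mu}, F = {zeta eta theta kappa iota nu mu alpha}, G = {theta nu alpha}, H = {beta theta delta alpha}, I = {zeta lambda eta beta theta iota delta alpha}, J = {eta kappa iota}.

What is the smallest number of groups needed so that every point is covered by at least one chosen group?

Take {A, D}. Their union is {zeta, lambda, eta, beta, theta, kappa, iota, delta, nu, mu, alpha, epsilon}, which is all 12 points.
No single group has all 12 points (the largest, A, has 10), so 2 is optimal.

2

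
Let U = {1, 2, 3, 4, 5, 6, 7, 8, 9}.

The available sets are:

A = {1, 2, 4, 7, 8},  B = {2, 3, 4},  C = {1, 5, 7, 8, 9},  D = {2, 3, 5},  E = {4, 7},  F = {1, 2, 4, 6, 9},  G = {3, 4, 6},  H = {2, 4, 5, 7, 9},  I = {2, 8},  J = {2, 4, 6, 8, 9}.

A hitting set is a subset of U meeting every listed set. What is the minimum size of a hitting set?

3

The 3 items {2, 4, 8} hit every set.
No choice of 2 items meets every set, so 3 is the minimum.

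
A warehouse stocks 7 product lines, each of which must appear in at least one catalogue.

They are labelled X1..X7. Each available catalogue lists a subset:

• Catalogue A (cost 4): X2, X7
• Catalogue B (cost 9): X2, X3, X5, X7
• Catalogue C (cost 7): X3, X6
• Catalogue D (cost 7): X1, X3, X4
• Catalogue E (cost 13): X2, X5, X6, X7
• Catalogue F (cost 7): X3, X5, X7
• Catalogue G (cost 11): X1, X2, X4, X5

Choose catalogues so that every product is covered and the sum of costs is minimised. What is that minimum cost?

20

D, E together cover every product (D ∪ E = {X1, X2, X3, X4, X5, X6, X7}); total cost 7 + 13 = 20.
The greedy pick A, D, E costs 24; no covering selection beats 20.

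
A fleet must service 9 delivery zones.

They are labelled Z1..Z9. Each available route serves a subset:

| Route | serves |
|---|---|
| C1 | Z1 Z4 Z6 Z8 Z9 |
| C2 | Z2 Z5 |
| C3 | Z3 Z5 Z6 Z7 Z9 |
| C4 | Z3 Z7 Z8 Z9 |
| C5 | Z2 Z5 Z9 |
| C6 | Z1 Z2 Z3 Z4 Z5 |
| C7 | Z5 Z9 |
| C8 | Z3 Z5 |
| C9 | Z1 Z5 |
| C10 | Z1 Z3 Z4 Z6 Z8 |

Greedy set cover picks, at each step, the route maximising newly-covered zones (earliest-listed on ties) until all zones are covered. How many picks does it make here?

Greedy: pick C1 (covers 5 new) → pick C3 (covers 3 new) → pick C2 (covers 1 new). Total picks: 3.

3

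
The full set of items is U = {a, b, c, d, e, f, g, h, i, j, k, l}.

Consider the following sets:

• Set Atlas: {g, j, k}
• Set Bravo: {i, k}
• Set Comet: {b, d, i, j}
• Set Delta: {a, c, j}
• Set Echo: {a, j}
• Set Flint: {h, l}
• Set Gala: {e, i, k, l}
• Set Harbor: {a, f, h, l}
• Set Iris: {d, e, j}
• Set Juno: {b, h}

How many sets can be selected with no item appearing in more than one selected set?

3

Bravo, Flint, Iris are pairwise disjoint (Bravo={i,k}; Flint={h,l}; Iris={d,e,j}).
Every remaining set overlaps one of these, and no 4 of the listed sets are pairwise disjoint, so 3 is the maximum.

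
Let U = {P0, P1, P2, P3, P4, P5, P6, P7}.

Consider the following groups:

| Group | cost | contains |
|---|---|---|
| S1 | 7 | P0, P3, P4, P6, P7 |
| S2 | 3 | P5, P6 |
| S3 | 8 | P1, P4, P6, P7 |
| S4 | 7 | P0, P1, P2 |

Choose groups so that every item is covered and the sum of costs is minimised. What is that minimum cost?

S1, S2, S4 together cover every item (S1 ∪ S2 ∪ S4 = {P0, P1, P2, P3, P4, P5, P6, P7}); total cost 7 + 3 + 7 = 17.
No covering selection has total cost below 17.

17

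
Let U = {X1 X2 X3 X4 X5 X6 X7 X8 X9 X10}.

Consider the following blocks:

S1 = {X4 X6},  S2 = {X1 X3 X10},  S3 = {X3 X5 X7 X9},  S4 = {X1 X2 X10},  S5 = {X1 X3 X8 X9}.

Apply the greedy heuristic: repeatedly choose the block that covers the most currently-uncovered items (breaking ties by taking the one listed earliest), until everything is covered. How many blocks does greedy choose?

Greedy: pick S3 (covers 4 new) → pick S4 (covers 3 new) → pick S1 (covers 2 new) → pick S5 (covers 1 new). Total picks: 4.

4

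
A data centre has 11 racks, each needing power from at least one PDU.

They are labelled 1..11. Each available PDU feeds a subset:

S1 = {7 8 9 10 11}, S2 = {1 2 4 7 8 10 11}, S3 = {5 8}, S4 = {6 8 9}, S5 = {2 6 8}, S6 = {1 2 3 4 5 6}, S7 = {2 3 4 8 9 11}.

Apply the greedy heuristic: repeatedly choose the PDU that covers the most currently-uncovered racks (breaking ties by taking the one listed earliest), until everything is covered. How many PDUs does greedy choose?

Greedy: pick S2 (covers 7 new) → pick S6 (covers 3 new) → pick S1 (covers 1 new). Total picks: 3.
(The true minimum cover uses only 2 PDUs, so greedy is not optimal here.)

3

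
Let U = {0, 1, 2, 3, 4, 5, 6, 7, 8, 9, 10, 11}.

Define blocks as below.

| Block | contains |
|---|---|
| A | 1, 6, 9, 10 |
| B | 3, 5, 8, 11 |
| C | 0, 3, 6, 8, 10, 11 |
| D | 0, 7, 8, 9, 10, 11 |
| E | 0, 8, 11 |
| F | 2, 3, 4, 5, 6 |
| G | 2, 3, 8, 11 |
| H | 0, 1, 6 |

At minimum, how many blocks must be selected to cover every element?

3

D and F and H together: D ∪ F ∪ H = {0, 1, 2, 3, 4, 5, 6, 7, 8, 9, 10, 11} — every element is covered.
Only F contains 4, so F is forced; the remaining 7 elements need at least 2 more blocks (each remaining block adds at most 6) — so at least 3 blocks are needed, and 3 is optimal.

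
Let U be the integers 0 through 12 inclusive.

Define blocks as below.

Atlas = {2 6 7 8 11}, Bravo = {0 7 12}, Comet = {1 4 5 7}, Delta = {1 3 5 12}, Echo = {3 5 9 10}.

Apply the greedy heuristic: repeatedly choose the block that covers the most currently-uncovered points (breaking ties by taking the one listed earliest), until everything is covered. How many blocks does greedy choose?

5

Greedy: pick Atlas (covers 5 new) → pick Delta (covers 4 new) → pick Echo (covers 2 new) → pick Bravo (covers 1 new) → pick Comet (covers 1 new). Total picks: 5.
(The true minimum cover uses only 4 blocks, so greedy is not optimal here.)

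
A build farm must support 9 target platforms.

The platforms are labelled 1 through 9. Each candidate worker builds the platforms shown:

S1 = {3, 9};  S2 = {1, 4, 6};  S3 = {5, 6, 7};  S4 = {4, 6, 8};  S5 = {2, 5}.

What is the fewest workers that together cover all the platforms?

S1 and S2 and S3 and S4 and S5 together: S1 ∪ S2 ∪ S3 ∪ S4 ∪ S5 = {1, 2, 3, 4, 5, 6, 7, 8, 9} — every platform is covered.
No 4 of the 5 workers cover everything (all 5 combinations miss at least one platform), so 5 is optimal.

5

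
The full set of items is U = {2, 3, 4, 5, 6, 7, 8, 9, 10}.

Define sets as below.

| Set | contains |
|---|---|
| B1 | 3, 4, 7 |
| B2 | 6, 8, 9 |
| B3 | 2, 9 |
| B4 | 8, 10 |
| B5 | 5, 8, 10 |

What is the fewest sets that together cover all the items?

4

B1 and B2 and B3 and B5 together: B1 ∪ B2 ∪ B3 ∪ B5 = {2, 3, 4, 5, 6, 7, 8, 9, 10} — every item is covered.
Only B3 contains 2, so B3 is forced; the remaining 7 items need at least 3 more sets (each remaining set adds at most 3) — so at least 4 sets are needed, and 4 is optimal.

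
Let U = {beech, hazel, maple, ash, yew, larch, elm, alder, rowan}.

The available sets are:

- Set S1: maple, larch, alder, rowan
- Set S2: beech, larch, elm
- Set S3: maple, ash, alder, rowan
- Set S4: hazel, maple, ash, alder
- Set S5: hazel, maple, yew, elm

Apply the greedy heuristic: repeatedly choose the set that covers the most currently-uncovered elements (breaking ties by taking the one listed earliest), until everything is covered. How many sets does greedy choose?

Greedy: pick S1 (covers 4 new) → pick S5 (covers 3 new) → pick S2 (covers 1 new) → pick S3 (covers 1 new). Total picks: 4.
(The true minimum cover uses only 3 sets, so greedy is not optimal here.)

4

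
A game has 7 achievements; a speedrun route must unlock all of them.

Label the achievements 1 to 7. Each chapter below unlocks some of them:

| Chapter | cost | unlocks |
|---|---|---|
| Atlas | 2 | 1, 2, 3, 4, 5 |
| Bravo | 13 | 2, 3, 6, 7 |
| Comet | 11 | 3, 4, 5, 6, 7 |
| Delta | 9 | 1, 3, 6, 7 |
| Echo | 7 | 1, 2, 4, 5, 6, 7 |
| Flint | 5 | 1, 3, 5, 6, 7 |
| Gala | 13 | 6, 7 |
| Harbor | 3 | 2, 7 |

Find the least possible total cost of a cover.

7

Atlas, Flint together cover every achievement (Atlas ∪ Flint = {1, 2, 3, 4, 5, 6, 7}); total cost 2 + 5 = 7.
No covering selection has total cost below 7.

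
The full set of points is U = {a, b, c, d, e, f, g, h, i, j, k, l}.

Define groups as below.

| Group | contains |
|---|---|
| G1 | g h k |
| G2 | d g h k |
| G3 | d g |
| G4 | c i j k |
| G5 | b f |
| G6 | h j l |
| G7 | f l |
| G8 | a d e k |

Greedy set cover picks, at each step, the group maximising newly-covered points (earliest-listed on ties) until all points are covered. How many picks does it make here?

5

Greedy: pick G2 (covers 4 new) → pick G4 (covers 3 new) → pick G5 (covers 2 new) → pick G8 (covers 2 new) → pick G6 (covers 1 new). Total picks: 5.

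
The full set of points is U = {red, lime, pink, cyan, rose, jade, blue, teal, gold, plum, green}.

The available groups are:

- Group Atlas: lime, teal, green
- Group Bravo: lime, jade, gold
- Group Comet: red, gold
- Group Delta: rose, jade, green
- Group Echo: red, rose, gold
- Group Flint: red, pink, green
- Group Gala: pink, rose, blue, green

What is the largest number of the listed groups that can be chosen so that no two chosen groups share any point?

Bravo, Flint are pairwise disjoint (Bravo={lime,jade,gold}; Flint={red,pink,green}).
Every remaining group overlaps one of these, and no 3 of the listed groups are pairwise disjoint, so 2 is the maximum.

2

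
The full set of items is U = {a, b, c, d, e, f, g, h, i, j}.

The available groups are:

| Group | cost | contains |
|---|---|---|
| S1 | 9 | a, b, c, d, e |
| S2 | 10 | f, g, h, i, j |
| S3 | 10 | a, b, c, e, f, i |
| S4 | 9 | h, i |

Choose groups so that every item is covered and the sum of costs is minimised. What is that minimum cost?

19

S1, S2 together cover every item (S1 ∪ S2 = {a, b, c, d, e, f, g, h, i, j}); total cost 9 + 10 = 19.
The greedy pick S3, S2, S1 costs 29; no covering selection beats 19.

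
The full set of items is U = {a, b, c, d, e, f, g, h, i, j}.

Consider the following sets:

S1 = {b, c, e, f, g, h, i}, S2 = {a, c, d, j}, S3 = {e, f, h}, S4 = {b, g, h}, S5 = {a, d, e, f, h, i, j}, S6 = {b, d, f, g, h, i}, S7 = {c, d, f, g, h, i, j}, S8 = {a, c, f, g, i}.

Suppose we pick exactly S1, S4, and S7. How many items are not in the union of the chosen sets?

1

Union of S1, S4, S7 = {b, c, d, e, f, g, h, i, j}.
Not covered: a — 1 item.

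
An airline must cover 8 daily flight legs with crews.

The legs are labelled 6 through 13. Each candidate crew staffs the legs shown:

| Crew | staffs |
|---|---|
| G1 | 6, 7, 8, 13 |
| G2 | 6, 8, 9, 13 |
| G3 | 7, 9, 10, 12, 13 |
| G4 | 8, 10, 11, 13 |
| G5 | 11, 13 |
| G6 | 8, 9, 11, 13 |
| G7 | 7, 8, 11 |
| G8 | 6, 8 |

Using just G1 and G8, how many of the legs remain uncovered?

Union of G1, G8 = {6, 7, 8, 13}.
Not covered: 9, 10, 11, 12 — 4 legs.

4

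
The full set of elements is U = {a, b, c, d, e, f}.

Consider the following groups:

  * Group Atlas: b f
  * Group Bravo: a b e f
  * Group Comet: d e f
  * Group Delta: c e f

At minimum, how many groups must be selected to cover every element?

3

Bravo and Comet and Delta together: Bravo ∪ Comet ∪ Delta = {a, b, c, d, e, f} — every element is covered.
Only Bravo contains a, so Bravo is forced; the remaining 2 elements need at least 2 more groups (each remaining group adds at most 1) — so at least 3 groups are needed, and 3 is optimal.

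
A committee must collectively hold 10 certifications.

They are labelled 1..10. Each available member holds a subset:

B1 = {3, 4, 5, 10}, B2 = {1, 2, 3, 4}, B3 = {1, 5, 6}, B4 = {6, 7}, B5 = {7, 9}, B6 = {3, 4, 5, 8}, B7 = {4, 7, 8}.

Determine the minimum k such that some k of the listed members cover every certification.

B1 and B2 and B4 and B5 and B6 together: B1 ∪ B2 ∪ B4 ∪ B5 ∪ B6 = {1, 2, 3, 4, 5, 6, 7, 8, 9, 10} — every certification is covered.
No 4 of the 7 members cover everything (all 35 combinations miss at least one certification), so 5 is optimal.

5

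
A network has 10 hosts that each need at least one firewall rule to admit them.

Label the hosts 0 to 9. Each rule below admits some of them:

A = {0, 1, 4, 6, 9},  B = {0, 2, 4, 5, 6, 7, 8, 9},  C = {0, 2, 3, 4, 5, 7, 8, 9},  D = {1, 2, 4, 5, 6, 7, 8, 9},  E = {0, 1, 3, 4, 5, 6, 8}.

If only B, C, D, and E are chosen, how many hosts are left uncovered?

0

Union of B, C, D, E = {0, 1, 2, 3, 4, 5, 6, 7, 8, 9} — that's every host, so 0 are uncovered.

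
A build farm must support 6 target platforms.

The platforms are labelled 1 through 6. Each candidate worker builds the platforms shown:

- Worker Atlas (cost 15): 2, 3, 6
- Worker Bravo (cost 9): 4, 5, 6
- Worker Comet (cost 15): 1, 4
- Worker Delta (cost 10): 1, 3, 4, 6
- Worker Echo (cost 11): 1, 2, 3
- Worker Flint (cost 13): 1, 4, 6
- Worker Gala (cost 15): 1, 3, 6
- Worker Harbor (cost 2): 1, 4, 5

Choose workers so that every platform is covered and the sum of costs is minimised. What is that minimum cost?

Atlas, Harbor together cover every platform (Atlas ∪ Harbor = {1, 2, 3, 4, 5, 6}); total cost 15 + 2 = 17.
No covering selection has total cost below 17.

17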